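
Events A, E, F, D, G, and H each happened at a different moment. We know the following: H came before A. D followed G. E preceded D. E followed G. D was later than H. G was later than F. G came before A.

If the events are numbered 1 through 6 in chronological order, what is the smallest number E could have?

F and G must both come before E — 2 forced predecessors.
Nothing else is forced ahead of E, so its earliest slot is position 2 + 1 = 3.

3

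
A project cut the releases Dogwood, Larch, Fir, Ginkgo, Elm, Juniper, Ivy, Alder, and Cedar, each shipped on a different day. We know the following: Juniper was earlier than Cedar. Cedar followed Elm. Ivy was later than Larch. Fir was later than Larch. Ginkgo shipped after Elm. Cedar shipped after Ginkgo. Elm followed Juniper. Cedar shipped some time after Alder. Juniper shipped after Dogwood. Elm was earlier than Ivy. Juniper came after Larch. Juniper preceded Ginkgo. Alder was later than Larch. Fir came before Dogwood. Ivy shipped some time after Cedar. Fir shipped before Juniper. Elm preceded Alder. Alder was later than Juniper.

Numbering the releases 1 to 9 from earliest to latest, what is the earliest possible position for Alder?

Dogwood, Elm, Fir, Juniper, and Larch must all come before Alder — 5 forced predecessors.
Nothing else is forced ahead of Alder, so its earliest slot is position 5 + 1 = 6.

6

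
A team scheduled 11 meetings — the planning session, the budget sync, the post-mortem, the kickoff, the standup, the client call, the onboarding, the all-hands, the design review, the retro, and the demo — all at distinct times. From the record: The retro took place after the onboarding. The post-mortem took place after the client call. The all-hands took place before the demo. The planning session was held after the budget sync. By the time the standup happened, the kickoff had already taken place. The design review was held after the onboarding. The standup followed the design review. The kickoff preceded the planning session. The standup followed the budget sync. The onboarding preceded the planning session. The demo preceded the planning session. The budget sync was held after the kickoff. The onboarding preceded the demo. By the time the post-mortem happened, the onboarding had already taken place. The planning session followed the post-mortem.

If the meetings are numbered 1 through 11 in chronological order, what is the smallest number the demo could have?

3

The all-hands and the onboarding must both come before the demo — 2 forced predecessors.
Nothing else is forced ahead of the demo, so its earliest slot is position 2 + 1 = 3.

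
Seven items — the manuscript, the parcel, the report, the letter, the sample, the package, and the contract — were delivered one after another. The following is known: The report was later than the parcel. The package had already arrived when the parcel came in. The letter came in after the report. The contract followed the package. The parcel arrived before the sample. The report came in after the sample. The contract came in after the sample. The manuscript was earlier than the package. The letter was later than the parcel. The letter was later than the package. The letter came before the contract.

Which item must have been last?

Every other item has a chain of constraints placing it before the contract, so the contract is last.

the contract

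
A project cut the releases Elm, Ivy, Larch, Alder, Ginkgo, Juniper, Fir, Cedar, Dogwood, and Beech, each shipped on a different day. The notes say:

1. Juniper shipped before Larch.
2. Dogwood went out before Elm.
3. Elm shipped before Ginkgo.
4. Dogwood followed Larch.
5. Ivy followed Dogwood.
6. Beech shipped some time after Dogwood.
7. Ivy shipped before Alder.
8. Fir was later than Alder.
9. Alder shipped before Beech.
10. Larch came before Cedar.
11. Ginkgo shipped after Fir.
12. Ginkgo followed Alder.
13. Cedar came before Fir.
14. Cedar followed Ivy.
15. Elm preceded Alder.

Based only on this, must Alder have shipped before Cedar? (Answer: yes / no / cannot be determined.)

No chain of stated constraints runs from Alder to Cedar, and none runs from Cedar to Alder either.
So the relative order of Alder and Cedar is not fixed by the given facts.

cannot be determined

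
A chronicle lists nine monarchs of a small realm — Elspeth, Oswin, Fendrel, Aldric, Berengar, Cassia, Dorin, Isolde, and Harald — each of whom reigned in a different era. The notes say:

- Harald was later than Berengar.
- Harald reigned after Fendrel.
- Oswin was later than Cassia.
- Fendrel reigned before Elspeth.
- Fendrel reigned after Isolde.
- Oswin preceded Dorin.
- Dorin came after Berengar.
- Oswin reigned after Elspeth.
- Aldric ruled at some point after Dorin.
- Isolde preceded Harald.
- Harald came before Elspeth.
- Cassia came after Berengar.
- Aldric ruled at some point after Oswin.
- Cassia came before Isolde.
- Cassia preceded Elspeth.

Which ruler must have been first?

Berengar has a chain of constraints placing them before every other ruler, so Berengar must be first.

Berengar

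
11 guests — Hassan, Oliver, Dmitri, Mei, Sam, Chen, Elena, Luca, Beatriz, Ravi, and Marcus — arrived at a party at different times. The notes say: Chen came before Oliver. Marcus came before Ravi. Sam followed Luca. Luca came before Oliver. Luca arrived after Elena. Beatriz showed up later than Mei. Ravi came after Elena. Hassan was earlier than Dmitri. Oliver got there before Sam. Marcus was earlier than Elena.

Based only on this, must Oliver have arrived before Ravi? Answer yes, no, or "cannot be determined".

No chain of stated constraints runs from Oliver to Ravi, and none runs from Ravi to Oliver either.
So the relative order of Oliver and Ravi is not fixed by the given facts.

cannot be determined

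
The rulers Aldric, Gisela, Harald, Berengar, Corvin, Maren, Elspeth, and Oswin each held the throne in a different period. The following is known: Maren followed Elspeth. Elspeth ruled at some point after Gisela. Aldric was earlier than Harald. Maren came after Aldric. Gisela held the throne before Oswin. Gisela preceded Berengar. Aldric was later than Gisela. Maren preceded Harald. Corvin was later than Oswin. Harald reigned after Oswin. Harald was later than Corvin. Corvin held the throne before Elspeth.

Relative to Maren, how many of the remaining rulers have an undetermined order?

1

Forced before Maren: Aldric, Corvin, Elspeth, Gisela, and Oswin; forced after Maren: Harald.
That leaves Berengar with no forced order relative to Maren — 1.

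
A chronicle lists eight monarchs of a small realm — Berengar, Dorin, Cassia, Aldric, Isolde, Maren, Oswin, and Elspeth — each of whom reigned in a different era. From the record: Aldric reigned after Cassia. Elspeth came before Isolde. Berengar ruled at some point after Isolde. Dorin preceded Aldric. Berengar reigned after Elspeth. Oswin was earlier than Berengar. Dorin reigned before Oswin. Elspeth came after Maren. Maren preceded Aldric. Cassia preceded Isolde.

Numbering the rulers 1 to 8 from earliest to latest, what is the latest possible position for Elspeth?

6

Elspeth must come before Berengar and Isolde — 2 rulers forced after them.
Everything else can be placed before Elspeth in some valid order, so Elspeth can sit as late as position 8 − 2 = 6.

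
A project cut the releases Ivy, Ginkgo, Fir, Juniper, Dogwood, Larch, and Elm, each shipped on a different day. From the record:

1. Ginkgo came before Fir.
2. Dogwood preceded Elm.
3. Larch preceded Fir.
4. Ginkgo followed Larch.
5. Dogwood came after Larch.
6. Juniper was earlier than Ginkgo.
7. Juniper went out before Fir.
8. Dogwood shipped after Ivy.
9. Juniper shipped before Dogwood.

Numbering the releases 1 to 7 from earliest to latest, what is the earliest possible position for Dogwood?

4

Ivy, Juniper, and Larch must all come before Dogwood — 3 forced predecessors.
Nothing else is forced ahead of Dogwood, so its earliest slot is position 3 + 1 = 4.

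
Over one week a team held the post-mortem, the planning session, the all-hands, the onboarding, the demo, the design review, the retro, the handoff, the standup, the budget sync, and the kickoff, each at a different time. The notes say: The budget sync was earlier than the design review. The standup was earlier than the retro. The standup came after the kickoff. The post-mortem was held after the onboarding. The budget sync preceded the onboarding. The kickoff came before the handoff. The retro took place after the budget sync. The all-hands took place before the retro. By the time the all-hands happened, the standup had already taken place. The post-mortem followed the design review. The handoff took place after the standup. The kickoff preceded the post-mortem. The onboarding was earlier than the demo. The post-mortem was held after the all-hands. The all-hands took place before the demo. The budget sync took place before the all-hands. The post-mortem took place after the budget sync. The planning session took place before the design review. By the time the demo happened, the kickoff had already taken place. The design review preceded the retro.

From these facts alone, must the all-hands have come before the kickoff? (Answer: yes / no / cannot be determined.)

Tracing the constraints gives the kickoff → the standup → the all-hands, so the kickoff must come before the all-hands.
That means the all-hands cannot be before the kickoff.

no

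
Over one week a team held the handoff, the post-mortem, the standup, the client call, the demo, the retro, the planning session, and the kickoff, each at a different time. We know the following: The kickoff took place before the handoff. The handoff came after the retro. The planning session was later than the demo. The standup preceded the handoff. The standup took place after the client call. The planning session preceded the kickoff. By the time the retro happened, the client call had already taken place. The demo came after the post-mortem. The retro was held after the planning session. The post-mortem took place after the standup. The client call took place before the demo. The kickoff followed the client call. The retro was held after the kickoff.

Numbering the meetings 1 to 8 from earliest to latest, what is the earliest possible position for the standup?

2

The client call must come before the standup — 1 forced predecessor.
Nothing else is forced ahead of the standup, so its earliest slot is position 1 + 1 = 2.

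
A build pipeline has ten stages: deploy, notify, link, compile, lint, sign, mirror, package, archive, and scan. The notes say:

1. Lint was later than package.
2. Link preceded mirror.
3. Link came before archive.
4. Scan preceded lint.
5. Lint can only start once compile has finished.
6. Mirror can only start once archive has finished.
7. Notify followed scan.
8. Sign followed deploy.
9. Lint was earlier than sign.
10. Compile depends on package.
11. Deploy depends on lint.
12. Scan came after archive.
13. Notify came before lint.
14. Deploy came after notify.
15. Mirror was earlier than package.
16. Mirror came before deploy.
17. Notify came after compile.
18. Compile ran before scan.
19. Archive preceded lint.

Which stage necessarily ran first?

Link has a chain of constraints placing it before every other stage, so link must be first.

link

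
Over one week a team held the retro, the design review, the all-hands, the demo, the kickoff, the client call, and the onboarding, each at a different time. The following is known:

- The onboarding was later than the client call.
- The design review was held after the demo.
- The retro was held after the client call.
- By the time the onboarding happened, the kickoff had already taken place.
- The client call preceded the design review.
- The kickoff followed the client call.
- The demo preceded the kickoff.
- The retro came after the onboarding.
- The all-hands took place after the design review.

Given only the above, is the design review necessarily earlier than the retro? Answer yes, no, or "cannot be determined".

No chain of stated constraints runs from the design review to the retro, and none runs from the retro to the design review either.
So the relative order of the design review and the retro is not fixed by the given facts.

cannot be determined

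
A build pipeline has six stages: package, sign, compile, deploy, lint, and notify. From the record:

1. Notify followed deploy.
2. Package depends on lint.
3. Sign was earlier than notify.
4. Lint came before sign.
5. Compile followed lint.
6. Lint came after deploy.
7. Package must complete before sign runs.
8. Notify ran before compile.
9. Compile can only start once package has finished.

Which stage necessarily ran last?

compile

Every other stage has a chain of constraints placing it before compile, so compile is last.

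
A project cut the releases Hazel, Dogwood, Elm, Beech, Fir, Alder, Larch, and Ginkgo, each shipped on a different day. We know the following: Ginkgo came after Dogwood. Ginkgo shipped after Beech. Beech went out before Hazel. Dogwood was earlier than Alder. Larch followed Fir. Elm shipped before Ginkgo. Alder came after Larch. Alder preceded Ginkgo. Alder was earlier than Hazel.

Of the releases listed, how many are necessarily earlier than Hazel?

Directly stated before Hazel: Alder and Beech.
Dogwood reaches Hazel via Dogwood → Alder → Hazel.
Fir reaches Hazel via Fir → Larch → Alder → Hazel.
Larch reaches Hazel via Larch → Alder → Hazel.
That's Alder, Beech, Dogwood, Fir, and Larch — 5 in all.

5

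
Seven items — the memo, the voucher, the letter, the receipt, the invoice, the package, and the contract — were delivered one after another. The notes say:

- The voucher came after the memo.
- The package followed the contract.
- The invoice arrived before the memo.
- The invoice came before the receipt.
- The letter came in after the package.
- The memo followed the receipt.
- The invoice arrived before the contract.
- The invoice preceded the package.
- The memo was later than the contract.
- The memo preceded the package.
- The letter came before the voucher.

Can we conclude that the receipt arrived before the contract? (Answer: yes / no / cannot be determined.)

No chain of stated constraints runs from the receipt to the contract, and none runs from the contract to the receipt either.
So the relative order of the receipt and the contract is not fixed by the given facts.

cannot be determined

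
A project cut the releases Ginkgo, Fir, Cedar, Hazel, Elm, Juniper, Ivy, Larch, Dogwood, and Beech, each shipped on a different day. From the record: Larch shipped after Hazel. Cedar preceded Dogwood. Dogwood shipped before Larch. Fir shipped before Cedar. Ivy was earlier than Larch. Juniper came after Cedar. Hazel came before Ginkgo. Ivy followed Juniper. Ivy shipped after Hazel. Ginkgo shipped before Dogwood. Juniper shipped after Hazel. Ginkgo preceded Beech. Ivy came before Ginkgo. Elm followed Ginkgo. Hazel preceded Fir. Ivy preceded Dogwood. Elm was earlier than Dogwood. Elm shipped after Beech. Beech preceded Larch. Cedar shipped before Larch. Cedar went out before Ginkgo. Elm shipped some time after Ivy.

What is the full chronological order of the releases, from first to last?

Hazel, Fir, Cedar, Juniper, Ivy, Ginkgo, Beech, Elm, Dogwood, Larch

The constraints fix every adjacent pair, so only one ordering works:
Hazel → Fir → Cedar → Juniper → Ivy → Ginkgo → Beech → Elm → Dogwood → Larch.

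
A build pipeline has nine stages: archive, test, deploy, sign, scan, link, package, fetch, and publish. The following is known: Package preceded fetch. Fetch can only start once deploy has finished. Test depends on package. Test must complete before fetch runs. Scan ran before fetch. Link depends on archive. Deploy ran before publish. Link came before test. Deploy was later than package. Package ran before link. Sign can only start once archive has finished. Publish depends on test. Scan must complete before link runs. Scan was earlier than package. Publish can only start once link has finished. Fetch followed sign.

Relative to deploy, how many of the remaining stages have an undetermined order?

4

Forced before deploy: package and scan; forced after deploy: fetch and publish.
That leaves archive, link, sign, and test with no forced order relative to deploy — 4.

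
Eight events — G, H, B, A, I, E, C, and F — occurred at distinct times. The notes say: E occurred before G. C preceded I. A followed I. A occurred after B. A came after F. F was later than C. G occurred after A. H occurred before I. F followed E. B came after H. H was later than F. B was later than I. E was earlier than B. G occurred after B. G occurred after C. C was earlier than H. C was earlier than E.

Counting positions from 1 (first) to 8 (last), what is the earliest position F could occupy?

3

C and E must both come before F — 2 forced predecessors.
Nothing else is forced ahead of F, so its earliest slot is position 2 + 1 = 3.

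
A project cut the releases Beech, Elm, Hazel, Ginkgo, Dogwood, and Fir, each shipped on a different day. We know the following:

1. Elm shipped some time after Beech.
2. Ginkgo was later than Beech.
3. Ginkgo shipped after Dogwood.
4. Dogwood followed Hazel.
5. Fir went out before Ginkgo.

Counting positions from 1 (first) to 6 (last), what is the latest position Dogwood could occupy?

5

Dogwood must come before Ginkgo — 1 release forced after it.
Everything else can be placed before Dogwood in some valid order, so Dogwood can sit as late as position 6 − 1 = 5.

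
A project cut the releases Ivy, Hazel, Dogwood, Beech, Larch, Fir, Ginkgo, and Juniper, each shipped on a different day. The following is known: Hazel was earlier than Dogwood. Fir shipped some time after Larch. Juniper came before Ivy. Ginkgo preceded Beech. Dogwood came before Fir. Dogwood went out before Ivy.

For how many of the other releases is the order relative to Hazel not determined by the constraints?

4

Forced after Hazel: Dogwood, Fir, and Ivy.
That leaves Beech, Ginkgo, Juniper, and Larch with no forced order relative to Hazel — 4.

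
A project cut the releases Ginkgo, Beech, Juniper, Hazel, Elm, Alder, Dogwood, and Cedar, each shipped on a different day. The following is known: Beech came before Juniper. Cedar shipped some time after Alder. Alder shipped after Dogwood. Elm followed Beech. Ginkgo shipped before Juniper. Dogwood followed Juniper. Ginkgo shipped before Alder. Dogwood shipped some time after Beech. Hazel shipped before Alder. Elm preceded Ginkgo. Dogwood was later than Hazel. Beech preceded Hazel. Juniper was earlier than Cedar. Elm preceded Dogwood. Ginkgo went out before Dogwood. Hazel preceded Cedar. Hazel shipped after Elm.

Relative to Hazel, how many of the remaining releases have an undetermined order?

Forced before Hazel: Beech and Elm; forced after Hazel: Alder, Cedar, and Dogwood.
That leaves Ginkgo and Juniper with no forced order relative to Hazel — 2.

2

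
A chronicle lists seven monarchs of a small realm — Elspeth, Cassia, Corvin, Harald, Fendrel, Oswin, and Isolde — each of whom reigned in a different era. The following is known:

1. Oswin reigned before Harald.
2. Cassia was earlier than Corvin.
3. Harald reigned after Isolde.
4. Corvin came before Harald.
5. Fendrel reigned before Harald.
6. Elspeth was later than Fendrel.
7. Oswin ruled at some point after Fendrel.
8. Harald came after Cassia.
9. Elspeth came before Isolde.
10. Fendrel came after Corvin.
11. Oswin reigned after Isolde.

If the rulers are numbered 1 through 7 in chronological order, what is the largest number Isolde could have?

5

Isolde must come before Harald and Oswin — 2 rulers forced after them.
Everything else can be placed before Isolde in some valid order, so Isolde can sit as late as position 7 − 2 = 5.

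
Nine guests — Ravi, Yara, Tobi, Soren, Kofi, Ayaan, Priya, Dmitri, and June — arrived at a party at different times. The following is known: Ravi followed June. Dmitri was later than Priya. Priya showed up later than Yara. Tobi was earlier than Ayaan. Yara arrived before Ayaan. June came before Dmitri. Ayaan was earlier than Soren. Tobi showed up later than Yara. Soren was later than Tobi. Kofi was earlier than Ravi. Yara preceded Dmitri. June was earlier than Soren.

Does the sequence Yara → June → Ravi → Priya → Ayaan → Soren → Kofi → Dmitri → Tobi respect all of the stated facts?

no

The constraints require Tobi before Ayaan, but in the proposed sequence Ayaan appears ahead of Tobi. That one violation is enough.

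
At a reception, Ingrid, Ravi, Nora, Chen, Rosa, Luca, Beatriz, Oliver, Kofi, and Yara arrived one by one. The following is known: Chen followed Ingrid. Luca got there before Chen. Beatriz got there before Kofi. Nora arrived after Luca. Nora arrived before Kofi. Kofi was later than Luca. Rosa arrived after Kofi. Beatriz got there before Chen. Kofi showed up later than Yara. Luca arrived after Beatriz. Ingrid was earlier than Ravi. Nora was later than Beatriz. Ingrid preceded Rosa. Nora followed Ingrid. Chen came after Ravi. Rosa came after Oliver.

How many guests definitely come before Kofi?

5

Directly stated before Kofi: Beatriz, Luca, Nora, and Yara.
Ingrid reaches Kofi via Ingrid → Nora → Kofi.
That's Beatriz, Ingrid, Luca, Nora, and Yara — 5 in all.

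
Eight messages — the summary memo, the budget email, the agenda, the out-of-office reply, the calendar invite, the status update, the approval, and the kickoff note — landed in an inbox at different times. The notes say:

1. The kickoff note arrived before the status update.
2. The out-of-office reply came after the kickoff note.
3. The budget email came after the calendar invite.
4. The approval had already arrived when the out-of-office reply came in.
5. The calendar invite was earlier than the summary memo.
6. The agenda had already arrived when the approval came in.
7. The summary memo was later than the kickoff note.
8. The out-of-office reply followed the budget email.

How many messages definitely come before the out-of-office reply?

5

Directly stated before the out-of-office reply: the approval, the budget email, and the kickoff note.
The agenda reaches the out-of-office reply via the agenda → the approval → the out-of-office reply.
The calendar invite reaches the out-of-office reply via the calendar invite → the budget email → the out-of-office reply.
That's the agenda, the approval, the budget email, the calendar invite, and the kickoff note — 5 in all.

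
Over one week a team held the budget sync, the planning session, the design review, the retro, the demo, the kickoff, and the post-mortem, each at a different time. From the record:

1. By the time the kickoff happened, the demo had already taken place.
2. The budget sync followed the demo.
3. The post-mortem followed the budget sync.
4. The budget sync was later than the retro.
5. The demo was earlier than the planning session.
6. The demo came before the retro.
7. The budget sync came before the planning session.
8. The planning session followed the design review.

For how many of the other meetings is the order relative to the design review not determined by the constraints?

5

Forced after the design review: the planning session.
That leaves the budget sync, the demo, the kickoff, the post-mortem, and the retro with no forced order relative to the design review — 5.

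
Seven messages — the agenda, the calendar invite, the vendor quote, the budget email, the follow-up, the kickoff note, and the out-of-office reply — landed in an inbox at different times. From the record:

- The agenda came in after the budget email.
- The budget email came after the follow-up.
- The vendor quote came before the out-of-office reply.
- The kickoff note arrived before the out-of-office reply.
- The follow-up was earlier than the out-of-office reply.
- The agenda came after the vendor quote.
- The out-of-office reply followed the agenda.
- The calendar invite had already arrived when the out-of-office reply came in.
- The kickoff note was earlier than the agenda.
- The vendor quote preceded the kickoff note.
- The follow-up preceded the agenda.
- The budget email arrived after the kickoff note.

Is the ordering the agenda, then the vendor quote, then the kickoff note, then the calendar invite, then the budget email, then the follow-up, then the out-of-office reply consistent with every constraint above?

no

The constraints require the vendor quote before the agenda, but in the proposed sequence the agenda appears ahead of the vendor quote. That one violation is enough.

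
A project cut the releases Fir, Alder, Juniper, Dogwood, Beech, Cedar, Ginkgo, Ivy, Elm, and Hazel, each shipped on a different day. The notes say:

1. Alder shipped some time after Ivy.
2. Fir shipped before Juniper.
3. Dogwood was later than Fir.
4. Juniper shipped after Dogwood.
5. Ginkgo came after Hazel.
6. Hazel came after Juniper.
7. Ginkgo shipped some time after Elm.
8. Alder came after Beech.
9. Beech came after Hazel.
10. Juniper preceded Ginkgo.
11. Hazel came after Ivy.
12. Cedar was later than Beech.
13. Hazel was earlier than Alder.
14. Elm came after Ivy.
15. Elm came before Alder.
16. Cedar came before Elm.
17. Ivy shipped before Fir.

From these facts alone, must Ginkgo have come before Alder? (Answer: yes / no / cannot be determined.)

No chain of stated constraints runs from Ginkgo to Alder, and none runs from Alder to Ginkgo either.
So the relative order of Ginkgo and Alder is not fixed by the given facts.

cannot be determined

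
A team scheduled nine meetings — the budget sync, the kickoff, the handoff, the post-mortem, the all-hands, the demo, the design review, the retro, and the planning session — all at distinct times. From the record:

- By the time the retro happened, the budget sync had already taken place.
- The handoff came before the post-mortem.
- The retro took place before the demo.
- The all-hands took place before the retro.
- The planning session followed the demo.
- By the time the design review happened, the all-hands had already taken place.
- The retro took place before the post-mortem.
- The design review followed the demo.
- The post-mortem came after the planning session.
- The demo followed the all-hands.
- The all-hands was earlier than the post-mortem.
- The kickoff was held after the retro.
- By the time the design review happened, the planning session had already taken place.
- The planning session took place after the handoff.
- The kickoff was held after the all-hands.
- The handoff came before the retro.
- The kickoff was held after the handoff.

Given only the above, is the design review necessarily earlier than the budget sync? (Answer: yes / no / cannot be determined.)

Tracing the constraints gives the budget sync → the retro → the demo → the design review, so the budget sync must come before the design review.
That means the design review cannot be before the budget sync.

no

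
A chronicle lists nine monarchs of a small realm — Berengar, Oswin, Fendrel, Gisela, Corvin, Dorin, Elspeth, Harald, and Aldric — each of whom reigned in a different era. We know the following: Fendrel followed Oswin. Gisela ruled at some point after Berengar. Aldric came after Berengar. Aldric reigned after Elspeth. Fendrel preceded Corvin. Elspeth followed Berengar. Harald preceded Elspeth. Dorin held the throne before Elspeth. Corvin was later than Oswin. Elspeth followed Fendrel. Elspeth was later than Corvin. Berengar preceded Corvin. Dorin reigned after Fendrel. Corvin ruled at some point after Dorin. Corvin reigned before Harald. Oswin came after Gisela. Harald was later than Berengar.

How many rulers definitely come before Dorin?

4

Directly stated before Dorin: Fendrel.
Berengar reaches Dorin via Berengar → Gisela → Oswin → Fendrel → Dorin.
Gisela reaches Dorin via Gisela → Oswin → Fendrel → Dorin.
Oswin reaches Dorin via Oswin → Fendrel → Dorin.
No chain forces Elspeth (or any of the others) ahead of Dorin.
That's Berengar, Fendrel, Gisela, and Oswin — 4 in all.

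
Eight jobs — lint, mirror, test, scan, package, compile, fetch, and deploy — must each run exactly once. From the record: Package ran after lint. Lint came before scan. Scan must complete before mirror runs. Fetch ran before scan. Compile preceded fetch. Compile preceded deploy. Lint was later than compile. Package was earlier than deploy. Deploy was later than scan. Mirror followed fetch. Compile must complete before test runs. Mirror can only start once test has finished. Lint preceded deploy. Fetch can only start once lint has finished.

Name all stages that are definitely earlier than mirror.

Directly stated before mirror: fetch, scan, and test.
Compile reaches mirror via compile → test → mirror.
Lint reaches mirror via lint → scan → mirror.
No chain forces deploy (or any of the others) ahead of mirror.

compile, fetch, lint, scan, test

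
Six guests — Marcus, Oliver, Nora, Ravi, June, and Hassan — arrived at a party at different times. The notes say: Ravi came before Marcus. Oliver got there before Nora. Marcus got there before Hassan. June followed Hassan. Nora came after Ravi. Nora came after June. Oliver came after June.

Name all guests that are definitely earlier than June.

Directly stated before June: Hassan.
Marcus reaches June via Marcus → Hassan → June.
Ravi reaches June via Ravi → Marcus → Hassan → June.
No chain forces Oliver (or any of the others) ahead of June.

Hassan, Marcus, Ravi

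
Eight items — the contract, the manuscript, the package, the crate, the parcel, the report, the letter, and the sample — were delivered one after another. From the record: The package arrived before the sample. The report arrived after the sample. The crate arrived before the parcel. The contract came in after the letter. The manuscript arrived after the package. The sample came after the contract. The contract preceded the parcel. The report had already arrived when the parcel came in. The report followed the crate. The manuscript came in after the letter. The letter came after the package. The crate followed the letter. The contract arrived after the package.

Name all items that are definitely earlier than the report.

the contract, the crate, the letter, the package, the sample

Directly stated before the report: the crate and the sample.
The contract reaches the report via the contract → the sample → the report.
The letter reaches the report via the letter → the crate → the report.
The package reaches the report via the package → the sample → the report.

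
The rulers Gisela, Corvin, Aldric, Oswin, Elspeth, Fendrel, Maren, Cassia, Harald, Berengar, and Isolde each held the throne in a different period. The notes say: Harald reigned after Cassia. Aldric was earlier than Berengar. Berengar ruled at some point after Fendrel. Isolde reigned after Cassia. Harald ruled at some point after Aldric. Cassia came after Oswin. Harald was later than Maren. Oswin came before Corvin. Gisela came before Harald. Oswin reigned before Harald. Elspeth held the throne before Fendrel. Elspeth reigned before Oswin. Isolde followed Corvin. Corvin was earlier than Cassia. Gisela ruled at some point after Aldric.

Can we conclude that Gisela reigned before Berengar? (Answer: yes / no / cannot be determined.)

cannot be determined

No chain of stated constraints runs from Gisela to Berengar, and none runs from Berengar to Gisela either.
So the relative order of Gisela and Berengar is not fixed by the given facts.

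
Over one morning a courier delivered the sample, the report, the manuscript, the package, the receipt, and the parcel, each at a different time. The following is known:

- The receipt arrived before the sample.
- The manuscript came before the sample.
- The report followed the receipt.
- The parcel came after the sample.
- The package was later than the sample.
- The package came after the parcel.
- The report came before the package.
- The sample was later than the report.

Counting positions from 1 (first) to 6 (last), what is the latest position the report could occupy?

3

The report must come before the package, the parcel, and the sample — 3 items forced after it.
Everything else can be placed before the report in some valid order, so the report can sit as late as position 6 − 3 = 3.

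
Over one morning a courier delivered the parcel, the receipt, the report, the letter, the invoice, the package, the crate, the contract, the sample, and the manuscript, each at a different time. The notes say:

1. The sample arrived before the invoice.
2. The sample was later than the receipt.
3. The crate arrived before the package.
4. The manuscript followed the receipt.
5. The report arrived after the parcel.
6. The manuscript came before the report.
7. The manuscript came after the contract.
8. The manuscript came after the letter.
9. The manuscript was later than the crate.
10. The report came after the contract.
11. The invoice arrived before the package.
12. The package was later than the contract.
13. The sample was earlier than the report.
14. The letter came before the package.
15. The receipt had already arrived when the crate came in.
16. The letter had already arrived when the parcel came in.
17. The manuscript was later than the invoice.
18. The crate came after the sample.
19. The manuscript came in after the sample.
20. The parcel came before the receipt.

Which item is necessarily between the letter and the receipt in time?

the parcel

Tracing the constraints gives the letter → the parcel → the receipt, so the parcel sits after the letter and before the receipt.
No other item is forced both after the letter and before the receipt.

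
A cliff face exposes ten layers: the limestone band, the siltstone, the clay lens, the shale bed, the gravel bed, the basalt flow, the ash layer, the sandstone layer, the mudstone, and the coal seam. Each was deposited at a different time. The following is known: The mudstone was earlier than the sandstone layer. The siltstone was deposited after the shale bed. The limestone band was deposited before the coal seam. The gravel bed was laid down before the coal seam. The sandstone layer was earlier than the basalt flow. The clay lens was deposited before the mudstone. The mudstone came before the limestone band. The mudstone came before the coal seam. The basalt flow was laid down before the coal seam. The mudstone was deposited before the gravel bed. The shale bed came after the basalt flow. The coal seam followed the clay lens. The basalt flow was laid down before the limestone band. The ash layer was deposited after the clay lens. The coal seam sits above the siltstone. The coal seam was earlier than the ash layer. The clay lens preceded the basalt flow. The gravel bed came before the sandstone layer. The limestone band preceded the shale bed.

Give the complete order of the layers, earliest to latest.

the clay lens, the mudstone, the gravel bed, the sandstone layer, the basalt flow, the limestone band, the shale bed, the siltstone, the coal seam, the ash layer

The constraints fix every adjacent pair, so only one ordering works:
the clay lens → the mudstone → the gravel bed → the sandstone layer → the basalt flow → the limestone band → the shale bed → the siltstone → the coal seam → the ash layer.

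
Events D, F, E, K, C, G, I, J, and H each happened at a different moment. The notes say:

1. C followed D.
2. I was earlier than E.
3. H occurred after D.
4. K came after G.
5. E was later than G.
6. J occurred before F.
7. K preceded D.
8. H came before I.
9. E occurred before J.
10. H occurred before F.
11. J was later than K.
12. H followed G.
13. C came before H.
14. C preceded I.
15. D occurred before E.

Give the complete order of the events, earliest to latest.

The constraints fix every adjacent pair, so only one ordering works:
G → K → D → C → H → I → E → J → F.

G, K, D, C, H, I, E, J, F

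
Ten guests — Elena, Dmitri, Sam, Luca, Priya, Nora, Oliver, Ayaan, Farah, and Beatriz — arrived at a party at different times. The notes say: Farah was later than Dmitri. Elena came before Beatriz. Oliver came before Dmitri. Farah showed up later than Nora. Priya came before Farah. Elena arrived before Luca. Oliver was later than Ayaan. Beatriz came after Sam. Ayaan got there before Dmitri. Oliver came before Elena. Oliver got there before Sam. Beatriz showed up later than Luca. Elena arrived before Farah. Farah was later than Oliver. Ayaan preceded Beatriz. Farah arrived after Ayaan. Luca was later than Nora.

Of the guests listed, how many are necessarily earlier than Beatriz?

Directly stated before Beatriz: Ayaan, Elena, Luca, and Sam.
Nora reaches Beatriz via Nora → Luca → Beatriz.
Oliver reaches Beatriz via Oliver → Sam → Beatriz.
No chain forces Farah (or any of the others) ahead of Beatriz.
That's Ayaan, Elena, Luca, Nora, Oliver, and Sam — 6 in all.

6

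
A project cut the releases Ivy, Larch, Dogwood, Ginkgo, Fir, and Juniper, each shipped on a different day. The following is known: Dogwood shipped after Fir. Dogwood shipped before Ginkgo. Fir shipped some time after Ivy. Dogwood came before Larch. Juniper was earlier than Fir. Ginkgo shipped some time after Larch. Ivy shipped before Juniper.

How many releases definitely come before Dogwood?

3

Directly stated before Dogwood: Fir.
Ivy reaches Dogwood via Ivy → Fir → Dogwood.
Juniper reaches Dogwood via Juniper → Fir → Dogwood.
No chain forces Ginkgo (or any of the others) ahead of Dogwood.
That's Fir, Ivy, and Juniper — 3 in all.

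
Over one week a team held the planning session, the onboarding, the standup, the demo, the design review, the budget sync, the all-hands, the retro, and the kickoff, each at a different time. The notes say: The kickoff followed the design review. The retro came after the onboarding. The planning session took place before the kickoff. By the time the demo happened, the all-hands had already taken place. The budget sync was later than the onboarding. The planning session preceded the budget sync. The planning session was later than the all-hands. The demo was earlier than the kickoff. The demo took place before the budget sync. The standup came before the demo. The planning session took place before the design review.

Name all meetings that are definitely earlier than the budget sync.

Directly stated before the budget sync: the demo, the onboarding, and the planning session.
The all-hands reaches the budget sync via the all-hands → the planning session → the budget sync.
The standup reaches the budget sync via the standup → the demo → the budget sync.
No chain forces the retro (or any of the others) ahead of the budget sync.

the all-hands, the demo, the onboarding, the planning session, the standup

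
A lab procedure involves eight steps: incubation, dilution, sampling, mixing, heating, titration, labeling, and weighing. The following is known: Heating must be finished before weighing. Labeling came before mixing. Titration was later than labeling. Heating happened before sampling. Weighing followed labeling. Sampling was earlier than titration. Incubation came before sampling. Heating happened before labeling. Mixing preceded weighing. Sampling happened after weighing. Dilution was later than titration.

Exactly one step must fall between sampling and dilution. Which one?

Tracing the constraints gives sampling → titration → dilution, so titration sits after sampling and before dilution.
No other step is forced both after sampling and before dilution.

titration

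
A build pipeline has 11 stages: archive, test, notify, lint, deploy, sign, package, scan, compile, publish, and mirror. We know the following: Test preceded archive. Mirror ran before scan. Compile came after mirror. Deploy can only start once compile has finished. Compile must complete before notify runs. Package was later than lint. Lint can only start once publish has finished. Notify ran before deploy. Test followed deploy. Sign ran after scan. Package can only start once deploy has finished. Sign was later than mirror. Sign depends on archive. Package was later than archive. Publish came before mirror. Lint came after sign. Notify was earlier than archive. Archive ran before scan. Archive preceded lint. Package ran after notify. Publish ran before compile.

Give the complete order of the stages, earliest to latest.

publish, mirror, compile, notify, deploy, test, archive, scan, sign, lint, package

The constraints fix every adjacent pair, so only one ordering works:
publish → mirror → compile → notify → deploy → test → archive → scan → sign → lint → package.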